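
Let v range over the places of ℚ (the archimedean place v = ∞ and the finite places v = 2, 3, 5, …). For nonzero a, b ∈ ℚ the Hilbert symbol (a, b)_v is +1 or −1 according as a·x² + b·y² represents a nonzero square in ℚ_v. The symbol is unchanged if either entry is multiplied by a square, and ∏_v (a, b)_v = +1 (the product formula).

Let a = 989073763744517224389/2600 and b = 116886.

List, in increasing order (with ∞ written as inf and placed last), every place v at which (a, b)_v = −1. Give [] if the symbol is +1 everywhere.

[2, 23]

(a, b) ≡ (546, 966) mod (ℚ^×)²; places V = {2, 3, 5, 7, 11, 13, 19, 23, ∞}.
(a,b)_∞: sgn(546)=+, sgn(966)=+, so +1.
(a,b)_3: α=7, u≡2; β=1, v≡1 (mod 3); (2|3)=-1, (1|3)=+1; sign (−1)^1·-1^1·+1^7 = +1.
(a,b)_13: α=-1, u≡1; β=0, v≡3 (mod 13); (1|13)=+1, (3|13)=+1; sign (−1)^0·+1^0·+1^-1 = +1.
(a,b)_5: α=-2, u≡1; β=0, v≡1 (mod 5); (1|5)=+1, (1|5)=+1; sign (−1)^0·+1^0·+1^-2 = +1.
(a,b)_7: α=1, u≡4; β=1, v≡3 (mod 7); (4|7)=+1, (3|7)=-1; sign (−1)^1·+1^1·-1^1 = +1.
(a,b)_19: α=4, u≡15; β=0, v≡17 (mod 19); (15|19)=-1, (17|19)=+1; sign (−1)^0·-1^0·+1^4 = +1.
(a,b)_2: α=-3, β=1; u≡1, v≡3 (mod 8); ε(u)ε(v)=0·1, αω(v)=-3·1, βω(u)=1·0; sum ≡ 1  ⇒  -1.
(a,b)_23: α=4, u≡10; β=1, v≡22 (mod 23); (10|23)=-1, (22|23)=-1; sign (−1)^0·-1^1·-1^4 = -1.
(a,b)_11: α=6, u≡8; β=2, v≡9 (mod 11); (8|11)=-1, (9|11)=+1; sign (−1)^0·-1^2·+1^6 = +1.
Ram(546, 966) = {2, 23}; no ℚ_2-point on the conic.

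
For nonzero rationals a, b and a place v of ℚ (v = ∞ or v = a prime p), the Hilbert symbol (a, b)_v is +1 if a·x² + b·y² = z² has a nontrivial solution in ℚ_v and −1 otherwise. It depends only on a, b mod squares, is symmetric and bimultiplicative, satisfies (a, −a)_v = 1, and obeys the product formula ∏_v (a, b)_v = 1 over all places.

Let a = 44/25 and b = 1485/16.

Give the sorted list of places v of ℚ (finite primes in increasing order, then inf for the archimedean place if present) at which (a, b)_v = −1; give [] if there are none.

Mod squares: a ≡ 11, b ≡ 165. Check v ∈ {∞, 2, 3, 5, 11}.
v=2: v_2(a)=2, v_2(b)=-4; units ≡ 3, 5 (mod 8); ε·ε+αω+βω = 1·0+2·1+-4·1 ≡ 0  ⇒  (a,b)_2 = +1.
v=5: a=5^-2·(≡4), b=5^1·(≡2) mod 5; (4|5)=+1, (2|5)=-1; (−1)^{-2·1·2}·(+1)^1·(-1)^-2 = +1.
v=3: a=3^0·(≡2), b=3^3·(≡1) mod 3; (2|3)=-1, (1|3)=+1; (−1)^{0·3·1}·(-1)^3·(+1)^0 = -1.
v=∞: 11 > 0 and 165 > 0  ⇒  (a,b)_∞ = +1.
v=11: a=11^1·(≡5), b=11^1·(≡5) mod 11; (5|11)=+1, (5|11)=+1; (−1)^{1·1·5}·(+1)^1·(+1)^1 = -1.
(11, 165 / ℚ) ramifies at {3, 11}: a division algebra.

[3, 11]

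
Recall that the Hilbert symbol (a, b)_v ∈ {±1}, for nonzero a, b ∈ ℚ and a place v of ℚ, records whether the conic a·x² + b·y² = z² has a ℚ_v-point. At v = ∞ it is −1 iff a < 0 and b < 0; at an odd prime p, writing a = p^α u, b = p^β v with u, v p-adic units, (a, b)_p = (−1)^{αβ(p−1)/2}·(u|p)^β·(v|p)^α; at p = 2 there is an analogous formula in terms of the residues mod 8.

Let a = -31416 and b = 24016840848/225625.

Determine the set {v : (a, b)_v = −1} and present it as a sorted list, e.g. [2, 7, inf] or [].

Mod squares: a ≡ -7854, b ≡ 17017. Check v ∈ {∞, 2, 3, 5, 7, 11, 13, 17, 19}.
v=7: a=7^1·(≡6), b=7^1·(≡1) mod 7; (6|7)=-1, (1|7)=+1; (−1)^{1·1·3}·(-1)^1·(+1)^1 = +1.
v=2: v_2(a)=3, v_2(b)=4; units ≡ 1, 1 (mod 8); ε·ε+αω+βω = 0·0+3·0+4·0 ≡ 0  ⇒  (a,b)_2 = +1.
v=3: a=3^1·(≡1), b=3^6·(≡1) mod 3; (1|3)=+1, (1|3)=+1; (−1)^{1·6·1}·(+1)^6·(+1)^1 = +1.
v=17: a=17^1·(≡5), b=17^1·(≡9) mod 17; (5|17)=-1, (9|17)=+1; (−1)^{1·1·8}·(-1)^1·(+1)^1 = -1.
v=13: a=13^0·(≡5), b=13^1·(≡3) mod 13; (5|13)=-1, (3|13)=+1; (−1)^{0·1·6}·(-1)^1·(+1)^0 = -1.
v=19: a=19^0·(≡10), b=19^-2·(≡8) mod 19; (10|19)=-1, (8|19)=-1; (−1)^{0·-2·9}·(-1)^-2·(-1)^0 = +1.
v=∞: -7854 < 0 and 17017 > 0  ⇒  (a,b)_∞ = +1.
v=5: a=5^0·(≡4), b=5^-4·(≡3) mod 5; (4|5)=+1, (3|5)=-1; (−1)^{0·-4·2}·(+1)^-4·(-1)^0 = +1.
v=11: a=11^1·(≡4), b=11^3·(≡7) mod 11; (4|11)=+1, (7|11)=-1; (−1)^{1·3·5}·(+1)^3·(-1)^1 = +1.
|Ram(-7854, 17017)| = 2, even; anisotropic at {13, 17}.

[13, 17]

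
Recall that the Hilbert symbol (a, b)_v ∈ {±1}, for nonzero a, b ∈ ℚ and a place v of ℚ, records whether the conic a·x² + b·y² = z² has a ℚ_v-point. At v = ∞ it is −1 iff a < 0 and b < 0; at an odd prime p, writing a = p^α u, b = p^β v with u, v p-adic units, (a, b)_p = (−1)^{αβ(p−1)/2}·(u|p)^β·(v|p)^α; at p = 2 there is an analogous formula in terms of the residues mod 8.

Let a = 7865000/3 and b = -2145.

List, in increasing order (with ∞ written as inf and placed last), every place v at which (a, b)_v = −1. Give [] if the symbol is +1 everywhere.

[2, 3, 5, 13]

Mod squares: a ≡ 78, b ≡ -2145. Check v ∈ {∞, 2, 3, 5, 11, 13}.
v=5: a=5^4·(≡3), b=5^1·(≡1) mod 5; (3|5)=-1, (1|5)=+1; (−1)^{4·1·2}·(-1)^1·(+1)^4 = -1.
v=13: a=13^1·(≡2), b=13^1·(≡4) mod 13; (2|13)=-1, (4|13)=+1; (−1)^{1·1·6}·(-1)^1·(+1)^1 = -1.
v=3: a=3^-1·(≡2), b=3^1·(≡2) mod 3; (2|3)=-1, (2|3)=-1; (−1)^{-1·1·1}·(-1)^1·(-1)^-1 = -1.
v=2: v_2(a)=3, v_2(b)=0; units ≡ 7, 7 (mod 8); ε·ε+αω+βω = 1·1+3·0+0·0 ≡ 1  ⇒  (a,b)_2 = -1.
v=∞: 78 > 0 and -2145 < 0  ⇒  (a,b)_∞ = +1.
v=11: a=11^2·(≡4), b=11^1·(≡3) mod 11; (4|11)=+1, (3|11)=+1; (−1)^{2·1·5}·(+1)^1·(+1)^2 = +1.
|Ram(78, -2145)| = 4, even; anisotropic at {2, 3, 5, 13}.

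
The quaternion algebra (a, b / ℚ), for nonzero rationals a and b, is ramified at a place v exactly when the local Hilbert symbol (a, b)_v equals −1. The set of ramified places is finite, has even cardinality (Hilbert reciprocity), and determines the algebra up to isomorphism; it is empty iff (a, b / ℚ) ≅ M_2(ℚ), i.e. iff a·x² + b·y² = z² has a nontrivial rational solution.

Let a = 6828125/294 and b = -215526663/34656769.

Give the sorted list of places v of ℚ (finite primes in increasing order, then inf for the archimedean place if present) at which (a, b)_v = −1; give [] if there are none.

Mod squares: a ≡ 2622, b ≡ -1023. Check v ∈ {∞, 2, 3, 5, 7, 11, 17, 19, 23, 29, 31}.
v=7: a=7^-2·(≡4), b=7^-2·(≡5) mod 7; (4|7)=+1, (5|7)=-1; (−1)^{-2·-2·3}·(+1)^-2·(-1)^-2 = +1.
v=∞: 2622 > 0 and -1023 < 0  ⇒  (a,b)_∞ = +1.
v=31: a=31^0·(≡25), b=31^1·(≡23) mod 31; (25|31)=+1, (23|31)=-1; (−1)^{0·1·15}·(+1)^1·(-1)^0 = +1.
v=19: a=19^1·(≡1), b=19^0·(≡3) mod 19; (1|19)=+1, (3|19)=-1; (−1)^{1·0·9}·(+1)^0·(-1)^1 = -1.
v=17: a=17^0·(≡15), b=17^2·(≡5) mod 17; (15|17)=+1, (5|17)=-1; (−1)^{0·2·8}·(+1)^2·(-1)^0 = +1.
v=29: a=29^0·(≡26), b=29^-4·(≡19) mod 29; (26|29)=-1, (19|29)=-1; (−1)^{0·-4·14}·(-1)^-4·(-1)^0 = +1.
v=2: v_2(a)=-1, v_2(b)=0; units ≡ 7, 1 (mod 8); ε·ε+αω+βω = 1·0+-1·0+0·0 ≡ 0  ⇒  (a,b)_2 = +1.
v=11: a=11^0·(≡5), b=11^1·(≡8) mod 11; (5|11)=+1, (8|11)=-1; (−1)^{0·1·5}·(+1)^1·(-1)^0 = +1.
v=23: a=23^1·(≡11), b=23^0·(≡12) mod 23; (11|23)=-1, (12|23)=+1; (−1)^{1·0·11}·(-1)^0·(+1)^1 = +1.
v=5: a=5^6·(≡3), b=5^0·(≡3) mod 5; (3|5)=-1, (3|5)=-1; (−1)^{6·0·2}·(-1)^0·(-1)^6 = +1.
v=3: a=3^-1·(≡1), b=3^7·(≡1) mod 3; (1|3)=+1, (1|3)=+1; (−1)^{-1·7·1}·(+1)^7·(+1)^-1 = -1.
Ram(2622, -1023) = {3, 19}; no ℚ_3-point on the conic.

[3, 19]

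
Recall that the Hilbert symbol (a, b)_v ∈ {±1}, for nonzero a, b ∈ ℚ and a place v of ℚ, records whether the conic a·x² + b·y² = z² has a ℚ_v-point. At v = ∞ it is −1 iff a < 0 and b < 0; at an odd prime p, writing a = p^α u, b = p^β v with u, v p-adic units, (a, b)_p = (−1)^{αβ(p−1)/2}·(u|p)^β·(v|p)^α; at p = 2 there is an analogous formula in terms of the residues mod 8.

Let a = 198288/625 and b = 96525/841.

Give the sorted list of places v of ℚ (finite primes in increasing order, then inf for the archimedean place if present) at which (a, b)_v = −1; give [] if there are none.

[3, 11]

(a, b) ≡ (17, 429) mod (ℚ^×)²; places V = {2, 3, 5, 11, 13, 17, 29, ∞}.
(a,b)_17: α=1, u≡8; β=0, v≡2 (mod 17); (8|17)=+1, (2|17)=+1; sign (−1)^0·+1^0·+1^1 = +1.
(a,b)_∞: sgn(17)=+, sgn(429)=+, so +1.
(a,b)_11: α=0, u≡10; β=1, v≡6 (mod 11); (10|11)=-1, (6|11)=-1; sign (−1)^0·-1^1·-1^0 = -1.
(a,b)_13: α=0, u≡12; β=1, v≡6 (mod 13); (12|13)=+1, (6|13)=-1; sign (−1)^0·+1^1·-1^0 = +1.
(a,b)_2: α=4, β=0; u≡1, v≡5 (mod 8); ε(u)ε(v)=0·0, αω(v)=4·1, βω(u)=0·0; sum ≡ 0  ⇒  +1.
(a,b)_5: α=-4, u≡3; β=2, v≡1 (mod 5); (3|5)=-1, (1|5)=+1; sign (−1)^0·-1^2·+1^-4 = +1.
(a,b)_29: α=0, u≡10; β=-2, v≡13 (mod 29); (10|29)=-1, (13|29)=+1; sign (−1)^0·-1^-2·+1^0 = +1.
(a,b)_3: α=6, u≡2; β=3, v≡2 (mod 3); (2|3)=-1, (2|3)=-1; sign (−1)^0·-1^3·-1^6 = -1.
(17, 429 / ℚ) ramifies at {3, 11}: a division algebra.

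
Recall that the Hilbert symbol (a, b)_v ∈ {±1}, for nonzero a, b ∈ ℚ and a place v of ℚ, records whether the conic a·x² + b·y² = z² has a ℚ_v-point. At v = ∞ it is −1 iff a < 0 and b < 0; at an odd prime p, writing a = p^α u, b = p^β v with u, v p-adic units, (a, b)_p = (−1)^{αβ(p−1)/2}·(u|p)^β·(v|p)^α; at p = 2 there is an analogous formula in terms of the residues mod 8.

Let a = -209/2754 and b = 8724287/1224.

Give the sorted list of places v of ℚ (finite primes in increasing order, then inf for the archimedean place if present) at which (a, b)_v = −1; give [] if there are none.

Mod squares: a ≡ -7106, b ≡ 4862. Check v ∈ {∞, 2, 3, 11, 13, 17, 19}.
v=13: a=13^0·(≡7), b=13^3·(≡3) mod 13; (7|13)=-1, (3|13)=+1; (−1)^{0·3·6}·(-1)^3·(+1)^0 = -1.
v=11: a=11^1·(≡9), b=11^1·(≡2) mod 11; (9|11)=+1, (2|11)=-1; (−1)^{1·1·5}·(+1)^1·(-1)^1 = +1.
v=∞: -7106 < 0 and 4862 > 0  ⇒  (a,b)_∞ = +1.
v=3: a=3^-4·(≡1), b=3^-2·(≡2) mod 3; (1|3)=+1, (2|3)=-1; (−1)^{-4·-2·1}·(+1)^-2·(-1)^-4 = +1.
v=19: a=19^1·(≡11), b=19^2·(≡7) mod 19; (11|19)=+1, (7|19)=+1; (−1)^{1·2·9}·(+1)^2·(+1)^1 = +1.
v=17: a=17^-1·(≡7), b=17^-1·(≡10) mod 17; (7|17)=-1, (10|17)=-1; (−1)^{-1·-1·8}·(-1)^-1·(-1)^-1 = +1.
v=2: v_2(a)=-1, v_2(b)=-3; units ≡ 7, 7 (mod 8); ε·ε+αω+βω = 1·1+-1·0+-3·0 ≡ 1  ⇒  (a,b)_2 = -1.
(-7106, 4862 / ℚ) ramifies at {2, 13}: a division algebra.

[2, 13]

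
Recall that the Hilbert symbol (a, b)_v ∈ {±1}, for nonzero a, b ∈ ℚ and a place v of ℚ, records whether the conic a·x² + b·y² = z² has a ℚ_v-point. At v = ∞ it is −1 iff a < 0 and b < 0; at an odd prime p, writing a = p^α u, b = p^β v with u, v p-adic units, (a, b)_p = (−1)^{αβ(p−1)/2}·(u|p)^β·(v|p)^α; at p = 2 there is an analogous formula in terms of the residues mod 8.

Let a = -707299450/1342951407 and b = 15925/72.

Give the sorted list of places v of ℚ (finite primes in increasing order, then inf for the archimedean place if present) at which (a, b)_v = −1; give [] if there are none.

(a, b) ≡ (-3094, 26) mod (ℚ^×)²; places V = {2, 3, 5, 7, 11, 13, 17, 19, 23, ∞}.
(a,b)_17: α=1, u≡12; β=0, v≡16 (mod 17); (12|17)=-1, (16|17)=+1; sign (−1)^0·-1^0·+1^1 = +1.
(a,b)_23: α=2, u≡22; β=0, v≡3 (mod 23); (22|23)=-1, (3|23)=+1; sign (−1)^0·-1^0·+1^2 = +1.
(a,b)_19: α=-2, u≡3; β=0, v≡4 (mod 19); (3|19)=-1, (4|19)=+1; sign (−1)^0·-1^0·+1^-2 = +1.
(a,b)_7: α=-1, u≡6; β=2, v≡5 (mod 7); (6|7)=-1, (5|7)=-1; sign (−1)^0·-1^2·-1^-1 = -1.
(a,b)_2: α=1, β=-3; u≡5, v≡5 (mod 8); ε(u)ε(v)=0·0, αω(v)=1·1, βω(u)=-3·1; sum ≡ 0  ⇒  +1.
(a,b)_3: α=-12, u≡2; β=-2, v≡2 (mod 3); (2|3)=-1, (2|3)=-1; sign (−1)^0·-1^-2·-1^-12 = +1.
(a,b)_11: α=2, u≡10; β=0, v≡5 (mod 11); (10|11)=-1, (5|11)=+1; sign (−1)^0·-1^0·+1^2 = +1.
(a,b)_13: α=1, u≡3; β=1, v≡6 (mod 13); (3|13)=+1, (6|13)=-1; sign (−1)^0·+1^1·-1^1 = -1.
(a,b)_∞: sgn(-3094)=−, sgn(26)=+, so +1.
(a,b)_5: α=2, u≡1; β=2, v≡1 (mod 5); (1|5)=+1, (1|5)=+1; sign (−1)^0·+1^2·+1^2 = +1.
Ram(-3094, 26) = {7, 13}; no ℚ_7-point on the conic.

[7, 13]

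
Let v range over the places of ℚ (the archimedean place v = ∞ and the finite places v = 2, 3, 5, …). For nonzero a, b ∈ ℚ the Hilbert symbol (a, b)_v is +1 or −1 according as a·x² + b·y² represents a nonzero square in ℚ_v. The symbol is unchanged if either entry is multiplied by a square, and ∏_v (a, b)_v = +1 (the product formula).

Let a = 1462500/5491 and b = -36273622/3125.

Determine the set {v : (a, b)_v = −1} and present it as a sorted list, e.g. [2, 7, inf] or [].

Mod squares: a ≡ 1235, b ≡ -30590. Check v ∈ {∞, 2, 3, 5, 7, 11, 13, 17, 19, 23}.
v=23: a=23^0·(≡4), b=23^1·(≡9) mod 23; (4|23)=+1, (9|23)=+1; (−1)^{0·1·11}·(+1)^1·(+1)^0 = +1.
v=∞: 1235 > 0 and -30590 < 0  ⇒  (a,b)_∞ = +1.
v=5: a=5^5·(≡3), b=5^-5·(≡3) mod 5; (3|5)=-1, (3|5)=-1; (−1)^{5·-5·2}·(-1)^-5·(-1)^5 = +1.
v=19: a=19^-1·(≡8), b=19^1·(≡17) mod 19; (8|19)=-1, (17|19)=+1; (−1)^{-1·1·9}·(-1)^1·(+1)^-1 = +1.
v=17: a=17^-2·(≡12), b=17^0·(≡14) mod 17; (12|17)=-1, (14|17)=-1; (−1)^{-2·0·8}·(-1)^0·(-1)^-2 = +1.
v=3: a=3^2·(≡2), b=3^0·(≡1) mod 3; (2|3)=-1, (1|3)=+1; (−1)^{2·0·1}·(-1)^0·(+1)^2 = +1.
v=7: a=7^0·(≡6), b=7^3·(≡3) mod 7; (6|7)=-1, (3|7)=-1; (−1)^{0·3·3}·(-1)^3·(-1)^0 = -1.
v=2: v_2(a)=2, v_2(b)=1; units ≡ 3, 1 (mod 8); ε·ε+αω+βω = 1·0+2·0+1·1 ≡ 1  ⇒  (a,b)_2 = -1.
v=11: a=11^0·(≡3), b=11^2·(≡1) mod 11; (3|11)=+1, (1|11)=+1; (−1)^{0·2·5}·(+1)^2·(+1)^0 = +1.
v=13: a=13^1·(≡10), b=13^0·(≡1) mod 13; (10|13)=+1, (1|13)=+1; (−1)^{1·0·6}·(+1)^0·(+1)^1 = +1.
(1235, -30590 / ℚ) ramifies at {2, 7}: a division algebra.

[2, 7]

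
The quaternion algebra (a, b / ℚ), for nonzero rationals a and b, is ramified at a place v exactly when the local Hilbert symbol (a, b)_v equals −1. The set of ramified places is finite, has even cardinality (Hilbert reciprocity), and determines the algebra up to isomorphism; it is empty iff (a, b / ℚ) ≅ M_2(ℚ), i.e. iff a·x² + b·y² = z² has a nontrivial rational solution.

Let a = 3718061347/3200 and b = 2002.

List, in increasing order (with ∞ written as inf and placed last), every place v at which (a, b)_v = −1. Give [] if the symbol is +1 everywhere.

Mod squares: a ≡ 374, b ≡ 2002. Check v ∈ {∞, 2, 5, 7, 11, 13, 17}.
v=17: a=17^1·(≡5), b=17^0·(≡13) mod 17; (5|17)=-1, (13|17)=+1; (−1)^{1·0·8}·(-1)^0·(+1)^1 = +1.
v=2: v_2(a)=-7, v_2(b)=1; units ≡ 3, 1 (mod 8); ε·ε+αω+βω = 1·0+-7·0+1·1 ≡ 1  ⇒  (a,b)_2 = -1.
v=5: a=5^-2·(≡4), b=5^0·(≡2) mod 5; (4|5)=+1, (2|5)=-1; (−1)^{-2·0·2}·(+1)^0·(-1)^-2 = +1.
v=7: a=7^6·(≡5), b=7^1·(≡6) mod 7; (5|7)=-1, (6|7)=-1; (−1)^{6·1·3}·(-1)^1·(-1)^6 = -1.
v=∞: 374 > 0 and 2002 > 0  ⇒  (a,b)_∞ = +1.
v=13: a=13^2·(≡4), b=13^1·(≡11) mod 13; (4|13)=+1, (11|13)=-1; (−1)^{2·1·6}·(+1)^1·(-1)^2 = +1.
v=11: a=11^1·(≡3), b=11^1·(≡6) mod 11; (3|11)=+1, (6|11)=-1; (−1)^{1·1·5}·(+1)^1·(-1)^1 = +1.
|Ram(374, 2002)| = 2, even; anisotropic at {2, 7}.

[2, 7]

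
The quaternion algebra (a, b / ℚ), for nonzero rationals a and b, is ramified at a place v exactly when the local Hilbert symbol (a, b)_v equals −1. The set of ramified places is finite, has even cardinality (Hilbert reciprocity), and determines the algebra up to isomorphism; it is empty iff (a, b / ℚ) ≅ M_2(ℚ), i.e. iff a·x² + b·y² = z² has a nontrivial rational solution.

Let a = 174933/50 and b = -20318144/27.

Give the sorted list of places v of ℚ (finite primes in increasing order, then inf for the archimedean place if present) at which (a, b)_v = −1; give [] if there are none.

(a, b) ≡ (38874, -19437) mod (ℚ^×)²; places V = {2, 3, 5, 7, 11, 19, 31, ∞}.
(a,b)_∞: sgn(38874)=+, sgn(-19437)=−, so +1.
(a,b)_3: α=3, u≡1; β=-3, v≡1 (mod 3); (1|3)=+1, (1|3)=+1; sign (−1)^1·+1^-3·+1^3 = -1.
(a,b)_11: α=1, u≡5; β=1, v≡1 (mod 11); (5|11)=+1, (1|11)=+1; sign (−1)^1·+1^1·+1^1 = -1.
(a,b)_2: α=-1, β=6; u≡5, v≡3 (mod 8); ε(u)ε(v)=0·1, αω(v)=-1·1, βω(u)=6·1; sum ≡ 1  ⇒  -1.
(a,b)_7: α=0, u≡3; β=2, v≡4 (mod 7); (3|7)=-1, (4|7)=+1; sign (−1)^0·-1^2·+1^0 = +1.
(a,b)_19: α=1, u≡12; β=1, v≡12 (mod 19); (12|19)=-1, (12|19)=-1; sign (−1)^1·-1^1·-1^1 = -1.
(a,b)_31: α=1, u≡18; β=1, v≡21 (mod 31); (18|31)=+1, (21|31)=-1; sign (−1)^1·+1^1·-1^1 = +1.
(a,b)_5: α=-2, u≡4; β=0, v≡3 (mod 5); (4|5)=+1, (3|5)=-1; sign (−1)^0·+1^0·-1^-2 = +1.
|Ram(38874, -19437)| = 4, even; anisotropic at {2, 3, 11, 19}.

[2, 3, 11, 19]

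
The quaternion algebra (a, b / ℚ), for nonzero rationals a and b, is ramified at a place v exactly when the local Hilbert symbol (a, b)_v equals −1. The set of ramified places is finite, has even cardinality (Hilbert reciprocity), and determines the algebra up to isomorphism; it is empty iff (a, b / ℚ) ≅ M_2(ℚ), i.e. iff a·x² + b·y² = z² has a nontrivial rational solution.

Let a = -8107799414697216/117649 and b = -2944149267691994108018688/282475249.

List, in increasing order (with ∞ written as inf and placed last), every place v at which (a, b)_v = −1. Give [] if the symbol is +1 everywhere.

(a, b) ≡ (-741, -7657) mod (ℚ^×)²; places V = {2, 3, 7, 13, 19, 31, ∞}.
(a,b)_19: α=3, u≡18; β=5, v≡15 (mod 19); (18|19)=-1, (15|19)=-1; sign (−1)^1·-1^5·-1^3 = -1.
(a,b)_31: α=2, u≡3; β=3, v≡19 (mod 31); (3|31)=-1, (19|31)=+1; sign (−1)^0·-1^3·+1^2 = -1.
(a,b)_∞: sgn(-741)=−, sgn(-7657)=−, so -1.
(a,b)_3: α=7, u≡2; β=8, v≡2 (mod 3); (2|3)=-1, (2|3)=-1; sign (−1)^0·-1^8·-1^7 = -1.
(a,b)_2: α=8, β=14; u≡3, v≡7 (mod 8); ε(u)ε(v)=1·1, αω(v)=8·0, βω(u)=14·1; sum ≡ 1  ⇒  -1.
(a,b)_13: α=3, u≡5; β=5, v≡12 (mod 13); (5|13)=-1, (12|13)=+1; sign (−1)^0·-1^5·+1^3 = -1.
(a,b)_7: α=-6, u≡4; β=-10, v≡4 (mod 7); (4|7)=+1, (4|7)=+1; sign (−1)^0·+1^-10·+1^-6 = +1.
|Ram(-741, -7657)| = 6, even; anisotropic at {2, 3, 13, 19, 31, ∞}.

[2, 3, 13, 19, 31, inf]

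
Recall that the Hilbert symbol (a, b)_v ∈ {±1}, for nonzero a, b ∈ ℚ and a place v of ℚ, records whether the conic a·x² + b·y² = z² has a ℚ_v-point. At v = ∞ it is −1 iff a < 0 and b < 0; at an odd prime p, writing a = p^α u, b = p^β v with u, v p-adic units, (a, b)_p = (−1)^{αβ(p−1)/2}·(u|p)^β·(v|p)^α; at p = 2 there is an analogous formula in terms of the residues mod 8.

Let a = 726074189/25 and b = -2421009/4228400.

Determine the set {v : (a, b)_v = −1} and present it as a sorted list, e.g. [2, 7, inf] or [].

(a, b) ≡ (1372541, -451) mod (ℚ^×)²; places V = {2, 3, 5, 11, 19, 23, 29, 31, 41, 47, 53, ∞}.
(a,b)_23: α=2, u≡8; β=0, v≡12 (mod 23); (8|23)=+1, (12|23)=+1; sign (−1)^0·+1^0·+1^2 = +1.
(a,b)_11: α=0, u≡9; β=-1, v≡5 (mod 11); (9|11)=+1, (5|11)=+1; sign (−1)^0·+1^-1·+1^0 = +1.
(a,b)_29: α=1, u≡20; β=0, v≡20 (mod 29); (20|29)=+1, (20|29)=+1; sign (−1)^0·+1^0·+1^1 = +1.
(a,b)_47: α=1, u≡34; β=0, v≡43 (mod 47); (34|47)=+1, (43|47)=-1; sign (−1)^0·+1^0·-1^1 = -1.
(a,b)_41: α=0, u≡37; β=1, v≡11 (mod 41); (37|41)=+1, (11|41)=-1; sign (−1)^0·+1^1·-1^0 = +1.
(a,b)_5: α=-2, u≡4; β=-2, v≡1 (mod 5); (4|5)=+1, (1|5)=+1; sign (−1)^0·+1^-2·+1^-2 = +1.
(a,b)_53: α=1, u≡22; β=0, v≡12 (mod 53); (22|53)=-1, (12|53)=-1; sign (−1)^0·-1^0·-1^1 = -1.
(a,b)_31: α=0, u≡5; β=-2, v≡1 (mod 31); (5|31)=+1, (1|31)=+1; sign (−1)^0·+1^-2·+1^0 = +1.
(a,b)_2: α=0, β=-4; u≡5, v≡5 (mod 8); ε(u)ε(v)=0·0, αω(v)=0·1, βω(u)=-4·1; sum ≡ 0  ⇒  +1.
(a,b)_19: α=1, u≡9; β=0, v≡4 (mod 19); (9|19)=+1, (4|19)=+1; sign (−1)^0·+1^0·+1^1 = +1.
(a,b)_3: α=0, u≡2; β=10, v≡2 (mod 3); (2|3)=-1, (2|3)=-1; sign (−1)^0·-1^10·-1^0 = +1.
(a,b)_∞: sgn(1372541)=+, sgn(-451)=−, so +1.
(1372541, -451 / ℚ) ramifies at {47, 53}: a division algebra.

[47, 53]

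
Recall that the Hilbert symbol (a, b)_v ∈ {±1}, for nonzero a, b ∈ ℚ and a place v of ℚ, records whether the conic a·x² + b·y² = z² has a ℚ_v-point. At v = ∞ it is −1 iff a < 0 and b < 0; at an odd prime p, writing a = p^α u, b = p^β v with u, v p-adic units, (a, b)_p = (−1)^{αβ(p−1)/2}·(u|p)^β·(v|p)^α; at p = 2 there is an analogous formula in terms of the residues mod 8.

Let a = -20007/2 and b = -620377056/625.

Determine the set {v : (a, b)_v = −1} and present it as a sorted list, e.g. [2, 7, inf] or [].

[13, inf]

(a, b) ≡ (-494, -1326) mod (ℚ^×)²; places V = {2, 3, 5, 13, 17, 19, ∞}.
(a,b)_3: α=4, u≡1; β=5, v≡2 (mod 3); (1|3)=+1, (2|3)=-1; sign (−1)^0·+1^5·-1^4 = +1.
(a,b)_5: α=0, u≡4; β=-4, v≡4 (mod 5); (4|5)=+1, (4|5)=+1; sign (−1)^0·+1^-4·+1^0 = +1.
(a,b)_∞: sgn(-494)=−, sgn(-1326)=−, so -1.
(a,b)_19: α=1, u≡15; β=2, v≡11 (mod 19); (15|19)=-1, (11|19)=+1; sign (−1)^0·-1^2·+1^1 = +1.
(a,b)_13: α=1, u≡4; β=1, v≡11 (mod 13); (4|13)=+1, (11|13)=-1; sign (−1)^0·+1^1·-1^1 = -1.
(a,b)_2: α=-1, β=5; u≡1, v≡1 (mod 8); ε(u)ε(v)=0·0, αω(v)=-1·0, βω(u)=5·0; sum ≡ 0  ⇒  +1.
(a,b)_17: α=0, u≡1; β=1, v≡6 (mod 17); (1|17)=+1, (6|17)=-1; sign (−1)^0·+1^1·-1^0 = +1.
|Ram(-494, -1326)| = 2, even; anisotropic at {13, ∞}.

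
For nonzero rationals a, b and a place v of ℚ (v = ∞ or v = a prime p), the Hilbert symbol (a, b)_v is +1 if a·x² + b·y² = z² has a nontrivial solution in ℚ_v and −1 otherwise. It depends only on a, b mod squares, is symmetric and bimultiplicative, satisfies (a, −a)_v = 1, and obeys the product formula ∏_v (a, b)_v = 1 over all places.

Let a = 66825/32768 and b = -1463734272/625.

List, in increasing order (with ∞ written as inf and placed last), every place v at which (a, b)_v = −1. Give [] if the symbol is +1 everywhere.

[2, 11]

Mod squares: a ≡ 66, b ≡ -7293. Check v ∈ {∞, 2, 3, 5, 7, 11, 13, 17}.
v=5: a=5^2·(≡1), b=5^-4·(≡3) mod 5; (1|5)=+1, (3|5)=-1; (−1)^{2·-4·2}·(+1)^-4·(-1)^2 = +1.
v=2: v_2(a)=-15, v_2(b)=12; units ≡ 1, 3 (mod 8); ε·ε+αω+βω = 0·1+-15·1+12·0 ≡ 1  ⇒  (a,b)_2 = -1.
v=13: a=13^0·(≡12), b=13^1·(≡6) mod 13; (12|13)=+1, (6|13)=-1; (−1)^{0·1·6}·(+1)^1·(-1)^0 = +1.
v=11: a=11^1·(≡8), b=11^1·(≡8) mod 11; (8|11)=-1, (8|11)=-1; (−1)^{1·1·5}·(-1)^1·(-1)^1 = -1.
v=17: a=17^0·(≡13), b=17^1·(≡2) mod 17; (13|17)=+1, (2|17)=+1; (−1)^{0·1·8}·(+1)^1·(+1)^0 = +1.
v=∞: 66 > 0 and -7293 < 0  ⇒  (a,b)_∞ = +1.
v=3: a=3^5·(≡1), b=3^1·(≡2) mod 3; (1|3)=+1, (2|3)=-1; (−1)^{5·1·1}·(+1)^1·(-1)^5 = +1.
v=7: a=7^0·(≡3), b=7^2·(≡4) mod 7; (3|7)=-1, (4|7)=+1; (−1)^{0·2·3}·(-1)^2·(+1)^0 = +1.
Ram(66, -7293) = {2, 11}; no ℚ_2-point on the conic.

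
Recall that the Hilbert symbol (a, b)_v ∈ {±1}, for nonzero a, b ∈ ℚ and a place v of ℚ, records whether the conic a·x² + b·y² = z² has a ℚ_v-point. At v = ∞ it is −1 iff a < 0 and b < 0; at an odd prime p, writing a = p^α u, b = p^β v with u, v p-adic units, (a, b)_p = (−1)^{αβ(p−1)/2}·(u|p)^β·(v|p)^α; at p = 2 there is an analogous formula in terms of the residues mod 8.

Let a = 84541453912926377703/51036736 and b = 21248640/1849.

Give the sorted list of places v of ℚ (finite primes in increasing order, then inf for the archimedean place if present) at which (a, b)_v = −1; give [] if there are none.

[5, 17]

Mod squares: a ≡ 7, b ≡ 36890. Check v ∈ {∞, 2, 3, 5, 7, 17, 19, 23, 31, 37, 41, 43, 47}.
v=47: a=47^-2·(≡37), b=47^0·(≡8) mod 47; (37|47)=+1, (8|47)=+1; (−1)^{-2·0·23}·(+1)^0·(+1)^-2 = +1.
v=41: a=41^2·(≡19), b=41^0·(≡36) mod 41; (19|41)=-1, (36|41)=+1; (−1)^{2·0·20}·(-1)^0·(+1)^2 = +1.
v=5: a=5^0·(≡3), b=5^1·(≡2) mod 5; (3|5)=-1, (2|5)=-1; (−1)^{0·1·2}·(-1)^1·(-1)^0 = -1.
v=17: a=17^2·(≡11), b=17^1·(≡14) mod 17; (11|17)=-1, (14|17)=-1; (−1)^{2·1·8}·(-1)^1·(-1)^2 = -1.
v=2: v_2(a)=-6, v_2(b)=7; units ≡ 7, 5 (mod 8); ε·ε+αω+βω = 1·0+-6·1+7·0 ≡ 0  ⇒  (a,b)_2 = +1.
v=43: a=43^0·(≡28), b=43^-2·(≡18) mod 43; (28|43)=-1, (18|43)=-1; (−1)^{0·-2·21}·(-1)^-2·(-1)^0 = +1.
v=37: a=37^2·(≡30), b=37^0·(≡16) mod 37; (30|37)=+1, (16|37)=+1; (−1)^{2·0·18}·(+1)^0·(+1)^2 = +1.
v=∞: 7 > 0 and 36890 > 0  ⇒  (a,b)_∞ = +1.
v=31: a=31^2·(≡8), b=31^1·(≡17) mod 31; (8|31)=+1, (17|31)=-1; (−1)^{2·1·15}·(+1)^1·(-1)^2 = +1.
v=19: a=19^-2·(≡17), b=19^0·(≡11) mod 19; (17|19)=+1, (11|19)=+1; (−1)^{-2·0·9}·(+1)^0·(+1)^-2 = +1.
v=7: a=7^3·(≡4), b=7^1·(≡5) mod 7; (4|7)=+1, (5|7)=-1; (−1)^{3·1·3}·(+1)^1·(-1)^3 = +1.
v=3: a=3^6·(≡1), b=3^2·(≡2) mod 3; (1|3)=+1, (2|3)=-1; (−1)^{6·2·1}·(+1)^2·(-1)^6 = +1.
v=23: a=23^2·(≡20), b=23^0·(≡10) mod 23; (20|23)=-1, (10|23)=-1; (−1)^{2·0·11}·(-1)^0·(-1)^2 = +1.
Ram(7, 36890) = {5, 17}; no ℚ_5-point on the conic.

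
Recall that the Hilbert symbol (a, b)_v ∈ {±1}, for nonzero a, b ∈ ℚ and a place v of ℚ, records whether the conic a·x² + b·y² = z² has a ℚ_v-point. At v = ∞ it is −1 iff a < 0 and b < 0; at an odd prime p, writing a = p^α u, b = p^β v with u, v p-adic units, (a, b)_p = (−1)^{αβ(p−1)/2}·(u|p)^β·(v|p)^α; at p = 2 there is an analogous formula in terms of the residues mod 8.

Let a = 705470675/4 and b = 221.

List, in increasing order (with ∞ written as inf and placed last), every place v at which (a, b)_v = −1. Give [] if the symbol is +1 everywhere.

[17, 29]

Mod squares: a ≡ 97643, b ≡ 221. Check v ∈ {∞, 2, 5, 7, 13, 17, 29, 37}.
v=37: a=37^1·(≡30), b=37^0·(≡36) mod 37; (30|37)=+1, (36|37)=+1; (−1)^{1·0·18}·(+1)^0·(+1)^1 = +1.
v=∞: 97643 > 0 and 221 > 0  ⇒  (a,b)_∞ = +1.
v=7: a=7^1·(≡3), b=7^0·(≡4) mod 7; (3|7)=-1, (4|7)=+1; (−1)^{1·0·3}·(-1)^0·(+1)^1 = +1.
v=17: a=17^2·(≡7), b=17^1·(≡13) mod 17; (7|17)=-1, (13|17)=+1; (−1)^{2·1·8}·(-1)^1·(+1)^2 = -1.
v=29: a=29^1·(≡3), b=29^0·(≡18) mod 29; (3|29)=-1, (18|29)=-1; (−1)^{1·0·14}·(-1)^0·(-1)^1 = -1.
v=13: a=13^1·(≡12), b=13^1·(≡4) mod 13; (12|13)=+1, (4|13)=+1; (−1)^{1·1·6}·(+1)^1·(+1)^1 = +1.
v=5: a=5^2·(≡3), b=5^0·(≡1) mod 5; (3|5)=-1, (1|5)=+1; (−1)^{2·0·2}·(-1)^0·(+1)^2 = +1.
v=2: v_2(a)=-2, v_2(b)=0; units ≡ 3, 5 (mod 8); ε·ε+αω+βω = 1·0+-2·1+0·1 ≡ 0  ⇒  (a,b)_2 = +1.
|Ram(97643, 221)| = 2, even; anisotropic at {17, 29}.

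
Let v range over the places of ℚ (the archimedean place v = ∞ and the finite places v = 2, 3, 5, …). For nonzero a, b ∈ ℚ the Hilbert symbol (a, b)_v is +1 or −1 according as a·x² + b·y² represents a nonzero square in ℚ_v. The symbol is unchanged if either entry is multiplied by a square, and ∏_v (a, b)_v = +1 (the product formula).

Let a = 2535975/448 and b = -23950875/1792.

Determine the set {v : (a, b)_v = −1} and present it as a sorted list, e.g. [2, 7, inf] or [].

[5, 13]

(a, b) ≡ (273, -23205) mod (ℚ^×)²; places V = {2, 3, 5, 7, 13, 17, ∞}.
(a,b)_5: α=2, u≡3; β=3, v≡4 (mod 5); (3|5)=-1, (4|5)=+1; sign (−1)^0·-1^3·+1^2 = -1.
(a,b)_∞: sgn(273)=+, sgn(-23205)=−, so +1.
(a,b)_7: α=-1, u≡1; β=-1, v≡6 (mod 7); (1|7)=+1, (6|7)=-1; sign (−1)^1·+1^-1·-1^-1 = +1.
(a,b)_13: α=1, u≡6; β=1, v≡1 (mod 13); (6|13)=-1, (1|13)=+1; sign (−1)^0·-1^1·+1^1 = -1.
(a,b)_3: α=3, u≡1; β=1, v≡2 (mod 3); (1|3)=+1, (2|3)=-1; sign (−1)^1·+1^1·-1^3 = +1.
(a,b)_17: α=2, u≡9; β=3, v≡3 (mod 17); (9|17)=+1, (3|17)=-1; sign (−1)^0·+1^3·-1^2 = +1.
(a,b)_2: α=-6, β=-8; u≡1, v≡3 (mod 8); ε(u)ε(v)=0·1, αω(v)=-6·1, βω(u)=-8·0; sum ≡ 0  ⇒  +1.
|Ram(273, -23205)| = 2, even; anisotropic at {5, 13}.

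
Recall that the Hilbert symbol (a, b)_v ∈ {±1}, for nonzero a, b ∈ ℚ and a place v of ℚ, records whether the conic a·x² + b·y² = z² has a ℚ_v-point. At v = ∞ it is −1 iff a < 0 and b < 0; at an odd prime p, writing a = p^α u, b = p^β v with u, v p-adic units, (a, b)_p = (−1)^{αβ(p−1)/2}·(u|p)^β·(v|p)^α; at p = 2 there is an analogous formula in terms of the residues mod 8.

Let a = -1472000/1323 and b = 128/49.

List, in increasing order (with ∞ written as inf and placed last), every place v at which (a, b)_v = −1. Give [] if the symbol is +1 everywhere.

Mod squares: a ≡ -690, b ≡ 2. Check v ∈ {∞, 2, 3, 5, 7, 23}.
v=∞: -690 < 0 and 2 > 0  ⇒  (a,b)_∞ = +1.
v=3: a=3^-3·(≡1), b=3^0·(≡2) mod 3; (1|3)=+1, (2|3)=-1; (−1)^{-3·0·1}·(+1)^0·(-1)^-3 = -1.
v=5: a=5^3·(≡3), b=5^0·(≡2) mod 5; (3|5)=-1, (2|5)=-1; (−1)^{3·0·2}·(-1)^0·(-1)^3 = -1.
v=23: a=23^1·(≡18), b=23^0·(≡12) mod 23; (18|23)=+1, (12|23)=+1; (−1)^{1·0·11}·(+1)^0·(+1)^1 = +1.
v=7: a=7^-2·(≡5), b=7^-2·(≡2) mod 7; (5|7)=-1, (2|7)=+1; (−1)^{-2·-2·3}·(-1)^-2·(+1)^-2 = +1.
v=2: v_2(a)=9, v_2(b)=7; units ≡ 7, 1 (mod 8); ε·ε+αω+βω = 1·0+9·0+7·0 ≡ 0  ⇒  (a,b)_2 = +1.
(-690, 2 / ℚ) ramifies at {3, 5}: a division algebra.

[3, 5]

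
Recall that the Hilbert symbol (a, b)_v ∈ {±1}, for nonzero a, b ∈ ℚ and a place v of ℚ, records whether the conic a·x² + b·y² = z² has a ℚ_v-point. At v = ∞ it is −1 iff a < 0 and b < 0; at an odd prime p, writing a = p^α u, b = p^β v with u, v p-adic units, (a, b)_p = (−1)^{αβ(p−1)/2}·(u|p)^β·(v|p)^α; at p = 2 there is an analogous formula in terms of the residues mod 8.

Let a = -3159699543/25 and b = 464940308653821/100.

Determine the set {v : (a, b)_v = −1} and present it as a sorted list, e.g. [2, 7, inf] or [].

[3, 17]

Mod squares: a ≡ -3927, b ≡ 221. Check v ∈ {∞, 2, 3, 5, 7, 11, 13, 17, 23}.
v=3: a=3^3·(≡2), b=3^4·(≡2) mod 3; (2|3)=-1, (2|3)=-1; (−1)^{3·4·1}·(-1)^4·(-1)^3 = -1.
v=7: a=7^1·(≡5), b=7^4·(≡1) mod 7; (5|7)=-1, (1|7)=+1; (−1)^{1·4·3}·(-1)^4·(+1)^1 = +1.
v=17: a=17^1·(≡14), b=17^1·(≡9) mod 17; (14|17)=-1, (9|17)=+1; (−1)^{1·1·8}·(-1)^1·(+1)^1 = -1.
v=2: v_2(a)=0, v_2(b)=-2; units ≡ 1, 5 (mod 8); ε·ε+αω+βω = 0·0+0·1+-2·0 ≡ 0  ⇒  (a,b)_2 = +1.
v=11: a=11^1·(≡6), b=11^2·(≡4) mod 11; (6|11)=-1, (4|11)=+1; (−1)^{1·2·5}·(-1)^2·(+1)^1 = +1.
v=13: a=13^2·(≡3), b=13^3·(≡3) mod 13; (3|13)=+1, (3|13)=+1; (−1)^{2·3·6}·(+1)^3·(+1)^2 = +1.
v=23: a=23^2·(≡9), b=23^2·(≡10) mod 23; (9|23)=+1, (10|23)=-1; (−1)^{2·2·11}·(+1)^2·(-1)^2 = +1.
v=5: a=5^-2·(≡2), b=5^-2·(≡4) mod 5; (2|5)=-1, (4|5)=+1; (−1)^{-2·-2·2}·(-1)^-2·(+1)^-2 = +1.
v=∞: -3927 < 0 and 221 > 0  ⇒  (a,b)_∞ = +1.
Ram(-3927, 221) = {3, 17}; no ℚ_3-point on the conic.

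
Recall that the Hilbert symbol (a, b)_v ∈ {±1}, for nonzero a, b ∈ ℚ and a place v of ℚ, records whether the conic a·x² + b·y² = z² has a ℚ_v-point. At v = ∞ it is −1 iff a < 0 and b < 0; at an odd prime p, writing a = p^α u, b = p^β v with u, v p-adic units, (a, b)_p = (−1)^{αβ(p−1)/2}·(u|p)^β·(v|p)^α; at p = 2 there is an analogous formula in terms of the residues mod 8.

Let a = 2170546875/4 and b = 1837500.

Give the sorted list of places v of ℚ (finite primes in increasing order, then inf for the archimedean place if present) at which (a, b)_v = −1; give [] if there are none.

[2, 3]

Mod squares: a ≡ 35, b ≡ 15. Check v ∈ {∞, 2, 3, 5, 7}.
v=7: a=7^3·(≡5), b=7^2·(≡1) mod 7; (5|7)=-1, (1|7)=+1; (−1)^{3·2·3}·(-1)^2·(+1)^3 = +1.
v=3: a=3^4·(≡2), b=3^1·(≡2) mod 3; (2|3)=-1, (2|3)=-1; (−1)^{4·1·1}·(-1)^1·(-1)^4 = -1.
v=2: v_2(a)=-2, v_2(b)=2; units ≡ 3, 7 (mod 8); ε·ε+αω+βω = 1·1+-2·0+2·1 ≡ 1  ⇒  (a,b)_2 = -1.
v=5: a=5^7·(≡2), b=5^5·(≡3) mod 5; (2|5)=-1, (3|5)=-1; (−1)^{7·5·2}·(-1)^5·(-1)^7 = +1.
v=∞: 35 > 0 and 15 > 0  ⇒  (a,b)_∞ = +1.
Ram(35, 15) = {2, 3}; no ℚ_2-point on the conic.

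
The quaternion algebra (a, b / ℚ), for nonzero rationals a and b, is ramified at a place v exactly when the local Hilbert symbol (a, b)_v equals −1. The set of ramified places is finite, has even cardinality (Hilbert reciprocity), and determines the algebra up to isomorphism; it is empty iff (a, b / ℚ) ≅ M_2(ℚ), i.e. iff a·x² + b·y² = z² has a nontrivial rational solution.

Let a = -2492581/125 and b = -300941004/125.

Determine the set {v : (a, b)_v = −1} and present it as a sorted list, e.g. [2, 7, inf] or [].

[7, 29, 43, inf]

(a, b) ≡ (-1505, -2225895) mod (ℚ^×)²; places V = {2, 3, 5, 7, 13, 17, 29, 43, ∞}.
(a,b)_17: α=0, u≡13; β=1, v≡16 (mod 17); (13|17)=+1, (16|17)=+1; sign (−1)^0·+1^1·+1^0 = +1.
(a,b)_43: α=1, u≡33; β=1, v≡30 (mod 43); (33|43)=-1, (30|43)=-1; sign (−1)^1·-1^1·-1^1 = -1.
(a,b)_29: α=0, u≡3; β=1, v≡19 (mod 29); (3|29)=-1, (19|29)=-1; sign (−1)^0·-1^1·-1^0 = -1.
(a,b)_7: α=3, u≡1; β=1, v≡1 (mod 7); (1|7)=+1, (1|7)=+1; sign (−1)^1·+1^1·+1^3 = -1.
(a,b)_2: α=0, β=2; u≡7, v≡1 (mod 8); ε(u)ε(v)=1·0, αω(v)=0·0, βω(u)=2·0; sum ≡ 0  ⇒  +1.
(a,b)_∞: sgn(-1505)=−, sgn(-2225895)=−, so -1.
(a,b)_3: α=0, u≡1; β=1, v≡1 (mod 3); (1|3)=+1, (1|3)=+1; sign (−1)^0·+1^1·+1^0 = +1.
(a,b)_13: α=2, u≡4; β=2, v≡3 (mod 13); (4|13)=+1, (3|13)=+1; sign (−1)^0·+1^2·+1^2 = +1.
(a,b)_5: α=-3, u≡4; β=-3, v≡1 (mod 5); (4|5)=+1, (1|5)=+1; sign (−1)^0·+1^-3·+1^-3 = +1.
(-1505, -2225895 / ℚ) ramifies at {7, 29, 43, ∞}: a division algebra.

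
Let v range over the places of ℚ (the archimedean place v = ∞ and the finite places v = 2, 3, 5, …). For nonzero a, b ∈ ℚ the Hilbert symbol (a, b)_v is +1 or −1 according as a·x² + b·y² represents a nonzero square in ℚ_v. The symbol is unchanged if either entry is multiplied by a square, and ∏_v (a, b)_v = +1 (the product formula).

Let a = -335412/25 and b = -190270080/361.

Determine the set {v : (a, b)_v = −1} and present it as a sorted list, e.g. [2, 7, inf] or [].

[5, inf]

Mod squares: a ≡ -77, b ≡ -2730. Check v ∈ {∞, 2, 3, 5, 7, 11, 13, 19}.
v=∞: -77 < 0 and -2730 < 0  ⇒  (a,b)_∞ = -1.
v=2: v_2(a)=2, v_2(b)=7; units ≡ 3, 3 (mod 8); ε·ε+αω+βω = 1·1+2·1+7·1 ≡ 0  ⇒  (a,b)_2 = +1.
v=11: a=11^3·(≡4), b=11^2·(≡4) mod 11; (4|11)=+1, (4|11)=+1; (−1)^{3·2·5}·(+1)^2·(+1)^3 = +1.
v=19: a=19^0·(≡15), b=19^-2·(≡5) mod 19; (15|19)=-1, (5|19)=+1; (−1)^{0·-2·9}·(-1)^-2·(+1)^0 = +1.
v=13: a=13^0·(≡12), b=13^1·(≡2) mod 13; (12|13)=+1, (2|13)=-1; (−1)^{0·1·6}·(+1)^1·(-1)^0 = +1.
v=5: a=5^-2·(≡3), b=5^1·(≡4) mod 5; (3|5)=-1, (4|5)=+1; (−1)^{-2·1·2}·(-1)^1·(+1)^-2 = -1.
v=7: a=7^1·(≡5), b=7^1·(≡2) mod 7; (5|7)=-1, (2|7)=+1; (−1)^{1·1·3}·(-1)^1·(+1)^1 = +1.
v=3: a=3^2·(≡1), b=3^3·(≡2) mod 3; (1|3)=+1, (2|3)=-1; (−1)^{2·3·1}·(+1)^3·(-1)^2 = +1.
(-77, -2730 / ℚ) ramifies at {5, ∞}: a division algebra.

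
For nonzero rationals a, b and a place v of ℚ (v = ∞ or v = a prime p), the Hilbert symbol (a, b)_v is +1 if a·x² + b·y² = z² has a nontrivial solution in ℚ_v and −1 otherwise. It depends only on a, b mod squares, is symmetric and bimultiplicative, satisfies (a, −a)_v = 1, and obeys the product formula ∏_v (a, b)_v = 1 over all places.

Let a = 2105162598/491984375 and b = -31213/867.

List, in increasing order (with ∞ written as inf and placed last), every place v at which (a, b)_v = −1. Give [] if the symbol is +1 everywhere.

[3, 13, 17, 23]

(a, b) ≡ (2346, -39) mod (ℚ^×)²; places V = {2, 3, 5, 7, 11, 13, 17, 23, 37, 59, ∞}.
(a,b)_11: α=2, u≡3; β=0, v≡3 (mod 11); (3|11)=+1, (3|11)=+1; sign (−1)^0·+1^0·+1^2 = +1.
(a,b)_17: α=1, u≡16; β=-2, v≡11 (mod 17); (16|17)=+1, (11|17)=-1; sign (−1)^0·+1^-2·-1^1 = -1.
(a,b)_3: α=1, u≡2; β=-1, v≡2 (mod 3); (2|3)=-1, (2|3)=-1; sign (−1)^1·-1^-1·-1^1 = -1.
(a,b)_5: α=-6, u≡4; β=0, v≡1 (mod 5); (4|5)=+1, (1|5)=+1; sign (−1)^0·+1^0·+1^-6 = +1.
(a,b)_7: α=2, u≡2; β=4, v≡6 (mod 7); (2|7)=+1, (6|7)=-1; sign (−1)^0·+1^4·-1^2 = +1.
(a,b)_13: α=0, u≡7; β=1, v≡12 (mod 13); (7|13)=-1, (12|13)=+1; sign (−1)^0·-1^1·+1^0 = -1.
(a,b)_59: α=2, u≡46; β=0, v≡46 (mod 59); (46|59)=+1, (46|59)=+1; sign (−1)^0·+1^0·+1^2 = +1.
(a,b)_37: α=-2, u≡22; β=0, v≡31 (mod 37); (22|37)=-1, (31|37)=-1; sign (−1)^0·-1^0·-1^-2 = +1.
(a,b)_23: α=-1, u≡15; β=0, v≡20 (mod 23); (15|23)=-1, (20|23)=-1; sign (−1)^0·-1^0·-1^-1 = -1.
(a,b)_2: α=1, β=0; u≡5, v≡1 (mod 8); ε(u)ε(v)=0·0, αω(v)=1·0, βω(u)=0·1; sum ≡ 0  ⇒  +1.
(a,b)_∞: sgn(2346)=+, sgn(-39)=−, so +1.
(2346, -39 / ℚ) ramifies at {3, 13, 17, 23}: a division algebra.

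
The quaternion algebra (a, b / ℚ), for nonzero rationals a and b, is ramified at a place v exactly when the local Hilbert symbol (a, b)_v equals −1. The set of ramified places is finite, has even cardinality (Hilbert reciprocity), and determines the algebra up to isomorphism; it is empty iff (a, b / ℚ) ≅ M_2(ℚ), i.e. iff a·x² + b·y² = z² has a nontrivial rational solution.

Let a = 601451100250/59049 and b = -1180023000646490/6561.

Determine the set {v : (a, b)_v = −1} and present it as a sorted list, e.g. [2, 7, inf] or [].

[7, 11]

Mod squares: a ≡ 10, b ≡ -10010. Check v ∈ {∞, 2, 3, 5, 7, 11, 13}.
v=7: a=7^6·(≡6), b=7^9·(≡5) mod 7; (6|7)=-1, (5|7)=-1; (−1)^{6·9·3}·(-1)^9·(-1)^6 = -1.
v=3: a=3^-10·(≡1), b=3^-8·(≡1) mod 3; (1|3)=+1, (1|3)=+1; (−1)^{-10·-8·1}·(+1)^-8·(+1)^-10 = +1.
v=∞: 10 > 0 and -10010 < 0  ⇒  (a,b)_∞ = +1.
v=5: a=5^3·(≡3), b=5^1·(≡2) mod 5; (3|5)=-1, (2|5)=-1; (−1)^{3·1·2}·(-1)^1·(-1)^3 = +1.
v=13: a=13^2·(≡9), b=13^3·(≡9) mod 13; (9|13)=+1, (9|13)=+1; (−1)^{2·3·6}·(+1)^3·(+1)^2 = +1.
v=11: a=11^2·(≡7), b=11^3·(≡4) mod 11; (7|11)=-1, (4|11)=+1; (−1)^{2·3·5}·(-1)^3·(+1)^2 = -1.
v=2: v_2(a)=1, v_2(b)=1; units ≡ 5, 3 (mod 8); ε·ε+αω+βω = 0·1+1·1+1·1 ≡ 0  ⇒  (a,b)_2 = +1.
(10, -10010 / ℚ) ramifies at {7, 11}: a division algebra.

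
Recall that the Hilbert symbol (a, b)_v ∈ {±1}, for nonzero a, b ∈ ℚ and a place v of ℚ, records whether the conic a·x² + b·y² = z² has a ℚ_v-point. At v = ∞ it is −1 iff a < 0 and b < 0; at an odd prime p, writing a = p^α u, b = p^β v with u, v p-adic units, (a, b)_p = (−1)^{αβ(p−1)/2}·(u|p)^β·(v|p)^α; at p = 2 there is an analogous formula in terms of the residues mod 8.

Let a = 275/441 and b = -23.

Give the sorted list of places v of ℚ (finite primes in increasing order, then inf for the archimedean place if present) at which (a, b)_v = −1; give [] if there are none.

[11, 23]

Mod squares: a ≡ 11, b ≡ -23. Check v ∈ {∞, 2, 3, 5, 7, 11, 23}.
v=3: a=3^-2·(≡2), b=3^0·(≡1) mod 3; (2|3)=-1, (1|3)=+1; (−1)^{-2·0·1}·(-1)^0·(+1)^-2 = +1.
v=11: a=11^1·(≡3), b=11^0·(≡10) mod 11; (3|11)=+1, (10|11)=-1; (−1)^{1·0·5}·(+1)^0·(-1)^1 = -1.
v=7: a=7^-2·(≡1), b=7^0·(≡5) mod 7; (1|7)=+1, (5|7)=-1; (−1)^{-2·0·3}·(+1)^0·(-1)^-2 = +1.
v=23: a=23^0·(≡17), b=23^1·(≡22) mod 23; (17|23)=-1, (22|23)=-1; (−1)^{0·1·11}·(-1)^1·(-1)^0 = -1.
v=2: v_2(a)=0, v_2(b)=0; units ≡ 3, 1 (mod 8); ε·ε+αω+βω = 1·0+0·0+0·1 ≡ 0  ⇒  (a,b)_2 = +1.
v=∞: 11 > 0 and -23 < 0  ⇒  (a,b)_∞ = +1.
v=5: a=5^2·(≡1), b=5^0·(≡2) mod 5; (1|5)=+1, (2|5)=-1; (−1)^{2·0·2}·(+1)^0·(-1)^2 = +1.
Ram(11, -23) = {11, 23}; no ℚ_11-point on the conic.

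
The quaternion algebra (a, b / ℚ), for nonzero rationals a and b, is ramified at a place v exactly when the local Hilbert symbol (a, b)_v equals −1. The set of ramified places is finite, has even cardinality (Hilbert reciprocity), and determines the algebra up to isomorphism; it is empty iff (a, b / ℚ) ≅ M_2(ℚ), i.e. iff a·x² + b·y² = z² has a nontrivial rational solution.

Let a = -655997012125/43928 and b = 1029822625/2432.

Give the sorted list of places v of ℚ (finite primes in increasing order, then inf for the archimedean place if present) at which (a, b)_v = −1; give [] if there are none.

Mod squares: a ≡ -71630, b ≡ 5510. Check v ∈ {∞, 2, 5, 7, 13, 17, 19, 29, 41}.
v=5: a=5^3·(≡1), b=5^3·(≡3) mod 5; (1|5)=+1, (3|5)=-1; (−1)^{3·3·2}·(+1)^3·(-1)^3 = -1.
v=∞: -71630 < 0 and 5510 > 0  ⇒  (a,b)_∞ = +1.
v=13: a=13^3·(≡2), b=13^2·(≡5) mod 13; (2|13)=-1, (5|13)=-1; (−1)^{3·2·6}·(-1)^2·(-1)^3 = -1.
v=19: a=19^-1·(≡6), b=19^-1·(≡16) mod 19; (6|19)=+1, (16|19)=+1; (−1)^{-1·-1·9}·(+1)^-1·(+1)^-1 = -1.
v=29: a=29^1·(≡6), b=29^1·(≡25) mod 29; (6|29)=+1, (25|29)=+1; (−1)^{1·1·14}·(+1)^1·(+1)^1 = +1.
v=7: a=7^2·(≡2), b=7^0·(≡2) mod 7; (2|7)=+1, (2|7)=+1; (−1)^{2·0·3}·(+1)^0·(+1)^2 = +1.
v=17: a=17^-2·(≡13), b=17^0·(≡8) mod 17; (13|17)=+1, (8|17)=+1; (−1)^{-2·0·8}·(+1)^0·(+1)^-2 = +1.
v=41: a=41^2·(≡13), b=41^2·(≡16) mod 41; (13|41)=-1, (16|41)=+1; (−1)^{2·2·20}·(-1)^2·(+1)^2 = +1.
v=2: v_2(a)=-3, v_2(b)=-7; units ≡ 1, 3 (mod 8); ε·ε+αω+βω = 0·1+-3·1+-7·0 ≡ 1  ⇒  (a,b)_2 = -1.
(-71630, 5510 / ℚ) ramifies at {2, 5, 13, 19}: a division algebra.

[2, 5, 13, 19]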